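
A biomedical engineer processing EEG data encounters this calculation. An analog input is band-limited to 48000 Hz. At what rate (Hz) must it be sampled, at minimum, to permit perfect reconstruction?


The Nyquist rate is twice the maximum frequency component.
fs_min = 2 * fmax
      = 2 * 48000
      = 96000 Hz

96000


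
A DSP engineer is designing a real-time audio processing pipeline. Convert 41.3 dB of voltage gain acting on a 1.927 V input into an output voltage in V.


Output voltage from dB gain:
V_out = V_in * 10^(gain_dB / 20)
      = 1.927 * 10^(41.3 / 20)
      = 1.927 * 116.144861
      = 223.8111 V

223.8111 V


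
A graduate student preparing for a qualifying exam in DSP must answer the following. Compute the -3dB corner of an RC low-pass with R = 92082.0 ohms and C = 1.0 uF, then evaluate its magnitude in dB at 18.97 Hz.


Step 1 — cutoff frequency:
fc = 1 / (2*pi*R*C)
C = 1.0 uF = 1e-06 F
fc = 1 / (2*pi*92082.0*1e-06)
   = 1.7284 Hz

Step 2 — magnitude at f = 18.97 Hz:
|H(f)| = 1 / sqrt(1 + (f/fc)^2)
f/fc = 18.97 / 1.7284 = 10.975469
|H| = 1 / sqrt(1 + 120.46092) = 0.0907364
|H|_dB = 20*log10(0.0907364) = -20.84 dB

fc = 1.7284 Hz; |H(18.97 Hz)| = -20.84 dB


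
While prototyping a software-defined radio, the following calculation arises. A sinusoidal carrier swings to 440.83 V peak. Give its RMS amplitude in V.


RMS voltage for a sinusoidal waveform:
V_rms = V_peak / sqrt(2)
      = 440.83 / 1.414214
      = 311.714 V

311.714 V


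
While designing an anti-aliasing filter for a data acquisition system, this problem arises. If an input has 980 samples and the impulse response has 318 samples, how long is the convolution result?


Linear convolution output length:
L = N + M - 1
  = 980 + 318 - 1
  = 1297 samples

1297


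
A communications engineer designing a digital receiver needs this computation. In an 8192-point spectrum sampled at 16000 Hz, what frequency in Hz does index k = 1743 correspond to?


Frequency of DFT bin k:
f_k = k * fs / N
    = 1743 * 16000 / 8192
    = 27888000 / 8192
    = 3404.297 Hz

3404.297 Hz


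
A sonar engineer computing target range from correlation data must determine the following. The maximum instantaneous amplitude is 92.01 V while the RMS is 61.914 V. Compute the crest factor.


Crest factor is the ratio of peak to RMS:
CF = V_peak / V_rms
   = 92.01 / 61.914
   = 1.4861

1.4861


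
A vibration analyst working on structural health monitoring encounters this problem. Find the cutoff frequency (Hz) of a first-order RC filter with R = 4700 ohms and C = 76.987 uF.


Cutoff frequency of a first-order RC filter:
fc = 1 / (2 * pi * R * C)
C = 76.987 uF = 7.6987e-05 F
fc = 1 / (2 * pi * 4700 * 7.6987e-05)
   = 1 / 2.273500860046
   = 0.43985 Hz

0.43985 Hz


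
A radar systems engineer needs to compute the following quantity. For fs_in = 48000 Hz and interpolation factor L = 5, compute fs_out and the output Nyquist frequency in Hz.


Step 1 — output sample rate after interpolation by L:
fs_out = L * fs_in = 5 * 48000 = 240000 Hz

Step 2 — Nyquist frequency of the output stream:
f_Nyq = fs_out / 2 = 240000 / 2 = 120000.0 Hz

fs_out = 240000 Hz; f_Nyquist = 120000.0 Hz


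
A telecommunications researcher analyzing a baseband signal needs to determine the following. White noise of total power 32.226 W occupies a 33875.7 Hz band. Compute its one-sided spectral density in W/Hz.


Power spectral density:
PSD = P / BW
    = 32.226 / 33875.7
    = 0.0009513 W/Hz

0.0009513 W/Hz


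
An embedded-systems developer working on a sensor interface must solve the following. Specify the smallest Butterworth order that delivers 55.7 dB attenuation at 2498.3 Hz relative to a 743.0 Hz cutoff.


Butterworth filter order formula:
n = log10(10^(A/10) - 1) / (2 * log10(f_stop/f_pass))
10^(55.7/10) - 1 = 371534.2291
f_stop/f_pass = 2498.3 / 743.0 = 3.3624
n = 5.2881 -> ceil = 6

6


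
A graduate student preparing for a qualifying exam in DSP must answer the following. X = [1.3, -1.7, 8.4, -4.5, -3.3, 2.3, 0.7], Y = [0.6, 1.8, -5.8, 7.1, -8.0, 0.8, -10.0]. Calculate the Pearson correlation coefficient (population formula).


Pearson correlation coefficient (population):
r = cov(X,Y) / (std(X) * std(Y))
Mean X = 0.4571, Mean Y = -1.9286
Cov(X,Y) = -7.934082
Std(X) = 3.97487, Std(Y) = 5.685248
r = -0.3511

-0.3511


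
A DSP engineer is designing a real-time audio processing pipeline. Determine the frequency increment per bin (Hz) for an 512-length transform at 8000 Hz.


DFT frequency resolution:
df = fs / N
   = 8000 / 512
   = 15.625 Hz

15.625 Hz


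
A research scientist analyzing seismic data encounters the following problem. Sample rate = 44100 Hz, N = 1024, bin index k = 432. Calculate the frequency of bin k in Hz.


Frequency of DFT bin k:
f_k = k * fs / N
    = 432 * 44100 / 1024
    = 19051200 / 1024
    = 18604.688 Hz

18604.688 Hz


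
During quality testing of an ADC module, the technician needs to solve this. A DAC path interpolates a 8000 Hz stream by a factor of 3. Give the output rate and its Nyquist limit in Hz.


Step 1 — output sample rate after interpolation by L:
fs_out = L * fs_in = 3 * 8000 = 24000 Hz

Step 2 — Nyquist frequency of the output stream:
f_Nyq = fs_out / 2 = 24000 / 2 = 12000.0 Hz

fs_out = 24000 Hz; f_Nyquist = 12000.0 Hz


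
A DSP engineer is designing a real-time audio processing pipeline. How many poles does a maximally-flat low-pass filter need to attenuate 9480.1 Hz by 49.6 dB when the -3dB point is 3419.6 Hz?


Butterworth filter order formula:
n = log10(10^(A/10) - 1) / (2 * log10(f_stop/f_pass))
10^(49.6/10) - 1 = 91200.0839
f_stop/f_pass = 9480.1 / 3419.6 = 2.7723
n = 5.6002 -> ceil = 6

6


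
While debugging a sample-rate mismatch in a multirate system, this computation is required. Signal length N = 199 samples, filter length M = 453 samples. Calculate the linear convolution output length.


Linear convolution output length:
L = N + M - 1
  = 199 + 453 - 1
  = 651 samples

651


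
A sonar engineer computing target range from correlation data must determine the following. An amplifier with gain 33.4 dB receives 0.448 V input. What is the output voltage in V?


Output voltage from dB gain:
V_out = V_in * 10^(gain_dB / 20)
      = 0.448 * 10^(33.4 / 20)
      = 0.448 * 46.773514
      = 20.9545 V

20.9545 V


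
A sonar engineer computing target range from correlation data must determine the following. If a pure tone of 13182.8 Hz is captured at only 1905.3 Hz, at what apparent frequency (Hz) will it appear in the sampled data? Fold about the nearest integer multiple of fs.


Compute the nearest integer multiple of fs to the signal:
n = round(13182.8 / 1905.3) = 7
f_alias = |13182.8 - 7 * 1905.3|
        = |13182.8 - 13337.1|
        = 154.3 Hz

154.3


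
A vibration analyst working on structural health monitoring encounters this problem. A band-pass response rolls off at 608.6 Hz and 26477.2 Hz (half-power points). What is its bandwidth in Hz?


Bandwidth is the difference of -3dB frequencies:
BW = f_high - f_low
   = 26477.2 - 608.6
   = 25868.6 Hz

25868.6 Hz


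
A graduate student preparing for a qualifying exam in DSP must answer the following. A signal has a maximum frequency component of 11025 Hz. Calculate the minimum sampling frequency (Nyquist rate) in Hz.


The Nyquist rate is twice the maximum frequency component.
fs_min = 2 * fmax
      = 2 * 11025
      = 22050 Hz

22050


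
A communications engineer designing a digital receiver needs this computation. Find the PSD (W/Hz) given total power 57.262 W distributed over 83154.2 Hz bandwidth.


Power spectral density:
PSD = P / BW
    = 57.262 / 83154.2
    = 0.00068862 W/Hz

0.00068862 W/Hz


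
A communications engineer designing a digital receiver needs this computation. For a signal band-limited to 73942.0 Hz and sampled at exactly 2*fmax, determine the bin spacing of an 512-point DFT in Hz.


Step 1 — Nyquist sampling rate:
fs = 2 * fmax = 2 * 73942.0 = 147884.0 Hz

Step 2 — DFT bin spacing:
df = fs / N = 147884.0 / 512 = 288.8359 Hz

288.8359 Hz


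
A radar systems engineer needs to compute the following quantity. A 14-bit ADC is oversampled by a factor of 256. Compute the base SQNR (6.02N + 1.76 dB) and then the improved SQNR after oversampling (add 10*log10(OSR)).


Step 1 — baseline SQNR at Nyquist:
SQNR_base = 6.02*N + 1.76
          = 6.02*14 + 1.76
          = 86.04 dB

Step 2 — oversampling processing gain:
G = 10*log10(OSR) = 10*log10(256) = 24.08 dB

Step 3 — total:
SQNR_total = 86.04 + 24.08 = 110.12 dB

Base SQNR = 86.04 dB; oversampled SQNR = 110.12 dB


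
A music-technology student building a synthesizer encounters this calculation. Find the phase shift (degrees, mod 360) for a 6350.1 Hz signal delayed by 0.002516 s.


Phase shift from frequency and time delay:
phi = 360 * f * t_delay
    = 360 * 6350.1 * 0.002516
    = 5751.67 degrees
    mod 360 = 351.67 degrees

351.67 degrees


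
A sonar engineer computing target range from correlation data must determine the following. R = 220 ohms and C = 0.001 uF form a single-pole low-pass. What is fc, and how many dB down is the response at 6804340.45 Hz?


Step 1 — cutoff frequency:
fc = 1 / (2*pi*R*C)
C = 0.001 uF = 1e-09 F
fc = 1 / (2*pi*220*1e-09)
   = 723431.56 Hz

Step 2 — magnitude at f = 6804340.45 Hz:
|H(f)| = 1 / sqrt(1 + (f/fc)^2)
f/fc = 6804340.45 / 723431.56 = 9.405645
|H| = 1 / sqrt(1 + 88.466158) = 0.1057233
|H|_dB = 20*log10(0.1057233) = -19.52 dB

fc = 723431.56 Hz; |H(6804340.45 Hz)| = -19.52 dB


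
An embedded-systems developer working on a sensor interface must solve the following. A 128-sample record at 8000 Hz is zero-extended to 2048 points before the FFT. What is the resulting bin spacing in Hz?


Frequency resolution after zero-padding:
N_padded = 128 * 16 = 2048
df = fs / N_padded
   = 8000 / 2048
   = 3.9062 Hz

3.9062 Hz


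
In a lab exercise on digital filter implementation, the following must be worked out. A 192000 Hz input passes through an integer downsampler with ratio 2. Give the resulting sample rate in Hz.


Decimation reduces the sample rate:
fs_out = fs_in / M
       = 192000 / 2
       = 96000.0 Hz

96000.0 Hz


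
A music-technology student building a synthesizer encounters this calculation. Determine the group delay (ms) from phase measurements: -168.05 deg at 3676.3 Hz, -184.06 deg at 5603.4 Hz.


Group delay from phase difference:
tau = -d(phi)/d(omega)
d(phi) = -16.01 deg = -0.279427 rad
d(omega) = 2*pi*(5603.4 - 3676.3) = 12108.3264 rad/s
tau = -(-0.279427) / 12108.3264
    = 0.0231 ms

0.0231 ms


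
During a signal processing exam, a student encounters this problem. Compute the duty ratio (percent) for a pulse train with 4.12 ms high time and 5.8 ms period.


Duty cycle as a percentage:
DC = (t_on / T) * 100
   = (4.12 / 5.8) * 100
   = 0.710345 * 100
   = 71.03 %

71.03 %


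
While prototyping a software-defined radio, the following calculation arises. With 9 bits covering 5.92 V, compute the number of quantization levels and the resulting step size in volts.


Step 1 — number of quantization levels:
L = 2^N = 2^9 = 512

Step 2 — LSB step size:
delta = Vfs / L
      = 5.92 / 512
      = 0.0115625 V

Levels = 512; step size = 0.0115625 V


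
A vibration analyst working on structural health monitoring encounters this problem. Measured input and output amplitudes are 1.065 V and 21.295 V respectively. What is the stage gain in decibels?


Voltage gain in dB:
G = 20 * log10(Vout / Vin)
  = 20 * log10(21.295 / 1.065)
  = 20 * log10(19.995305)
  = 20 * 1.300928
  = 26.02 dB

26.02 dB


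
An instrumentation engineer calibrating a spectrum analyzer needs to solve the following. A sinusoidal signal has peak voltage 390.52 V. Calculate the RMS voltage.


RMS voltage for a sinusoidal waveform:
V_rms = V_peak / sqrt(2)
      = 390.52 / 1.414214
      = 276.139 V

276.139 V


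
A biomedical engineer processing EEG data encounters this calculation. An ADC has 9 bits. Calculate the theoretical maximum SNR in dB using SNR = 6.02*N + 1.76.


Theoretical SNR for a full-scale sinusoid:
SNR = 6.02 * N + 1.76
    = 6.02 * 9 + 1.76
    = 54.18 + 1.76
    = 55.94 dB

55.94 dB


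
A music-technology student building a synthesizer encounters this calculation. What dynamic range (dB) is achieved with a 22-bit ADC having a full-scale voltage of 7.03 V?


Dynamic range from full-scale to LSB:
V_min = V_max / 2^bits = 7.03 / 2^22
DR = 20 * log10(V_max / V_min)
   = 20 * log10(2^22)
   = 20 * 22 * log10(2)
   = 132.45 dB

132.45 dB


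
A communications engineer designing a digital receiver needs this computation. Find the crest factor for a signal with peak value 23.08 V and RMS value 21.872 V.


Crest factor is the ratio of peak to RMS:
CF = V_peak / V_rms
   = 23.08 / 21.872
   = 1.0552

1.0552


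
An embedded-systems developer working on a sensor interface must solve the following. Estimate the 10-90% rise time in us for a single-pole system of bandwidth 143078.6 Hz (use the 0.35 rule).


Rise time from bandwidth relationship:
tr = 0.35 / BW
   = 0.35 / 143078.6
   = 2.446207889e-06 s
   = 2.4462 us

2.4462 us


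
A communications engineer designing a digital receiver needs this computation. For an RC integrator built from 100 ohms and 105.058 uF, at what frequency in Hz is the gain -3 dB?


Cutoff frequency of a first-order RC filter:
fc = 1 / (2 * pi * R * C)
C = 105.058 uF = 0.000105058 F
fc = 1 / (2 * pi * 100 * 0.000105058)
   = 1 / 0.066009888200167
   = 15.149245 Hz

15.149245 Hz


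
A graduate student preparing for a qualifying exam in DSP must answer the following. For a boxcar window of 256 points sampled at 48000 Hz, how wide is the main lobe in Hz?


Main lobe width for a rectangular window:
Width = 2 * fs / N
      = 2 * 48000 / 256
      = 96000 / 256
      = 375.0 Hz

375.0 Hz


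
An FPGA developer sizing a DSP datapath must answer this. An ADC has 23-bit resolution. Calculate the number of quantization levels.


Number of quantization levels = 2^N
= 2^23
= 8388608

8388608


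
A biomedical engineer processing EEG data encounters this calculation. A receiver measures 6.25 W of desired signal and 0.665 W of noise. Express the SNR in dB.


SNR in decibels:
SNR = 10 * log10(Ps / Pn)
    = 10 * log10(6.25 / 0.665)
    = 10 * log10(9.3985)
    = 10 * 0.9731
    = 9.73 dB

9.73 dB


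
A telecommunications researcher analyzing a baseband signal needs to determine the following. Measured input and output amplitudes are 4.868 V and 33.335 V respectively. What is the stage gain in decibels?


Voltage gain in dB:
G = 20 * log10(Vout / Vin)
  = 20 * log10(33.335 / 4.868)
  = 20 * log10(6.847781)
  = 20 * 0.83555
  = 16.71 dB

16.71 dB


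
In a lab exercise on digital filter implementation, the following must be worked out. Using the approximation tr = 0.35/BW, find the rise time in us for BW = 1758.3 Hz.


Rise time from bandwidth relationship:
tr = 0.35 / BW
   = 0.35 / 1758.3
   = 0.0001990559063 s
   = 199.0559 us

199.0559 us


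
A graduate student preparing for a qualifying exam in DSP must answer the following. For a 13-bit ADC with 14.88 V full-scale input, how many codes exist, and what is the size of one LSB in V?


Step 1 — number of quantization levels:
L = 2^N = 2^13 = 8192

Step 2 — LSB step size:
delta = Vfs / L
      = 14.88 / 8192
      = 0.00181641 V

Levels = 8192; step size = 0.00181641 V


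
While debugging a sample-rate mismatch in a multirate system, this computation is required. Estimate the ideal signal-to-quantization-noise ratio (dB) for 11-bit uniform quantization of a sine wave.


Theoretical SNR for a full-scale sinusoid:
SNR = 6.02 * N + 1.76
    = 6.02 * 11 + 1.76
    = 66.22 + 1.76
    = 67.98 dB

67.98 dB


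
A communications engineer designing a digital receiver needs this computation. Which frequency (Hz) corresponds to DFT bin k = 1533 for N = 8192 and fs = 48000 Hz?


Frequency of DFT bin k:
f_k = k * fs / N
    = 1533 * 48000 / 8192
    = 73584000 / 8192
    = 8982.422 Hz

8982.422 Hz


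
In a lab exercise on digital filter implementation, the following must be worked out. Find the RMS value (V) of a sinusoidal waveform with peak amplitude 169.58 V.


RMS voltage for a sinusoidal waveform:
V_rms = V_peak / sqrt(2)
      = 169.58 / 1.414214
      = 119.911 V

119.911 V


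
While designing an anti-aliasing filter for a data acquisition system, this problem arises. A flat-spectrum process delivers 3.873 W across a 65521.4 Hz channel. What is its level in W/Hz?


Power spectral density:
PSD = P / BW
    = 3.873 / 65521.4
    = 5.911e-05 W/Hz

5.911e-05 W/Hz


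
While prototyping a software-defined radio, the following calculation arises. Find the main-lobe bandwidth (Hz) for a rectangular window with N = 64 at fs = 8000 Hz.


Main lobe width for a rectangular window:
Width = 2 * fs / N
      = 2 * 8000 / 64
      = 16000 / 64
      = 250.0 Hz

250.0 Hz


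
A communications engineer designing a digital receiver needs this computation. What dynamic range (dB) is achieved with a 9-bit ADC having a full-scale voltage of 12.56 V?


Dynamic range from full-scale to LSB:
V_min = V_max / 2^bits = 12.56 / 2^9
DR = 20 * log10(V_max / V_min)
   = 20 * log10(2^9)
   = 20 * 9 * log10(2)
   = 54.19 dB

54.19 dB


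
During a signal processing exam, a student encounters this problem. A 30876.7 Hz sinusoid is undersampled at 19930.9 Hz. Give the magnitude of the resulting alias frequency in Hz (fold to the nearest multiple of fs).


Compute the nearest integer multiple of fs to the signal:
n = round(30876.7 / 19930.9) = 2
f_alias = |30876.7 - 2 * 19930.9|
        = |30876.7 - 39861.8|
        = 8985.1 Hz

8985.1


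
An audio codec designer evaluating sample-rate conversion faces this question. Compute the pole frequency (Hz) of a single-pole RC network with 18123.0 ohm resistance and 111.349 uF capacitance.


Cutoff frequency of a first-order RC filter:
fc = 1 / (2 * pi * R * C)
C = 111.349 uF = 0.000111349 F
fc = 1 / (2 * pi * 18123.0 * 0.000111349)
   = 1 / 12.679329261139
   = 0.078869 Hz

0.078869 Hz


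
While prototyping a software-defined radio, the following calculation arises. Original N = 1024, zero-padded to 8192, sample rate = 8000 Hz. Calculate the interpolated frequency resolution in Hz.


Frequency resolution after zero-padding:
N_padded = 1024 * 8 = 8192
df = fs / N_padded
   = 8000 / 8192
   = 0.9766 Hz

0.9766 Hz


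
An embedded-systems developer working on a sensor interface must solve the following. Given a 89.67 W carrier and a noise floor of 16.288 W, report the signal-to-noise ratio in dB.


SNR in decibels:
SNR = 10 * log10(Ps / Pn)
    = 10 * log10(89.67 / 16.288)
    = 10 * log10(5.5053)
    = 10 * 0.7408
    = 7.41 dB

7.41 dB


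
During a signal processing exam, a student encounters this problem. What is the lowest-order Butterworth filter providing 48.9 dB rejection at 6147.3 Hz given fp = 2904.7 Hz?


Butterworth filter order formula:
n = log10(10^(A/10) - 1) / (2 * log10(f_stop/f_pass))
10^(48.9/10) - 1 = 77623.7117
f_stop/f_pass = 6147.3 / 2904.7 = 2.1163
n = 7.5096 -> ceil = 8

8


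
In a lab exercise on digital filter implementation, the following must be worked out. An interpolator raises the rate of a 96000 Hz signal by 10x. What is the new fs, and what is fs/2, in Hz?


Step 1 — output sample rate after interpolation by L:
fs_out = L * fs_in = 10 * 96000 = 960000 Hz

Step 2 — Nyquist frequency of the output stream:
f_Nyq = fs_out / 2 = 960000 / 2 = 480000.0 Hz

fs_out = 960000 Hz; f_Nyquist = 480000.0 Hz


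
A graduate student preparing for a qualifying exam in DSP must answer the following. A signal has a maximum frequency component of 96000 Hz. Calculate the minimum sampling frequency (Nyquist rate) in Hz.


The Nyquist rate is twice the maximum frequency component.
fs_min = 2 * fmax
      = 2 * 96000
      = 192000 Hz

192000


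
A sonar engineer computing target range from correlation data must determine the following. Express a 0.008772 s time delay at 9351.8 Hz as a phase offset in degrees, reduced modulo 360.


Phase shift from frequency and time delay:
phi = 360 * f * t_delay
    = 360 * 9351.8 * 0.008772
    = 29532.24 degrees
    mod 360 = 12.24 degrees

12.24 degrees


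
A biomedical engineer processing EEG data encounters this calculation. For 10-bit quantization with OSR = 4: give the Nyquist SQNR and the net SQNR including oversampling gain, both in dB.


Step 1 — baseline SQNR at Nyquist:
SQNR_base = 6.02*N + 1.76
          = 6.02*10 + 1.76
          = 61.96 dB

Step 2 — oversampling processing gain:
G = 10*log10(OSR) = 10*log10(4) = 6.02 dB

Step 3 — total:
SQNR_total = 61.96 + 6.02 = 67.98 dB

Base SQNR = 61.96 dB; oversampled SQNR = 67.98 dB


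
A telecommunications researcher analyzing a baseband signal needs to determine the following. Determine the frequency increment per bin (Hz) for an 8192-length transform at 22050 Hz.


DFT frequency resolution:
df = fs / N
   = 22050 / 8192
   = 2.6917 Hz

2.6917 Hz


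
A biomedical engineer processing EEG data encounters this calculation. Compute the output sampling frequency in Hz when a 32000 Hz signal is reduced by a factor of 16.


Decimation reduces the sample rate:
fs_out = fs_in / M
       = 32000 / 16
       = 2000.0 Hz

2000.0 Hz


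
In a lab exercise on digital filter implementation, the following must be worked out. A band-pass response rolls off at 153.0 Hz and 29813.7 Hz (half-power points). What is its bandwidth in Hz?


Bandwidth is the difference of -3dB frequencies:
BW = f_high - f_low
   = 29813.7 - 153.0
   = 29660.7 Hz

29660.7 Hz


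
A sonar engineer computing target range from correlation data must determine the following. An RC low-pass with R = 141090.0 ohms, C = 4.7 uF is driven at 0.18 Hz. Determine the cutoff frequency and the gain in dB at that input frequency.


Step 1 — cutoff frequency:
fc = 1 / (2*pi*R*C)
C = 4.7 uF = 4.7e-06 F
fc = 1 / (2*pi*141090.0*4.7e-06)
   = 0.240008 Hz

Step 2 — magnitude at f = 0.18 Hz:
|H(f)| = 1 / sqrt(1 + (f/fc)^2)
f/fc = 0.18 / 0.240008 = 0.749975
|H| = 1 / sqrt(1 + 0.562463) = 0.8000095
|H|_dB = 20*log10(0.8000095) = -1.94 dB

fc = 0.240008 Hz; |H(0.18 Hz)| = -1.94 dB


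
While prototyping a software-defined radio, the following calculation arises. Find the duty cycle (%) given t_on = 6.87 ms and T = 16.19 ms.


Duty cycle as a percentage:
DC = (t_on / T) * 100
   = (6.87 / 16.19) * 100
   = 0.424336 * 100
   = 42.43 %

42.43 %


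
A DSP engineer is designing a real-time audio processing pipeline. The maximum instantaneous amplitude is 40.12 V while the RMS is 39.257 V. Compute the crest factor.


Crest factor is the ratio of peak to RMS:
CF = V_peak / V_rms
   = 40.12 / 39.257
   = 1.022

1.022


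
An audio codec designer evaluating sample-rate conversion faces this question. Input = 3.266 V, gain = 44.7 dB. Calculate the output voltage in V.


Output voltage from dB gain:
V_out = V_in * 10^(gain_dB / 20)
      = 3.266 * 10^(44.7 / 20)
      = 3.266 * 171.790839
      = 561.0689 V

561.0689 V


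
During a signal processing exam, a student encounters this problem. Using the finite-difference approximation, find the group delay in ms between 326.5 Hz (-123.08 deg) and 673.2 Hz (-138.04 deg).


Group delay from phase difference:
tau = -d(phi)/d(omega)
d(phi) = -14.96 deg = -0.261101 rad
d(omega) = 2*pi*(673.2 - 326.5) = 2178.3803 rad/s
tau = -(-0.261101) / 2178.3803
    = 0.1199 ms

0.1199 ms


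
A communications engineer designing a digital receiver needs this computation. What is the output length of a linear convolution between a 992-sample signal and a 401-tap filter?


Linear convolution output length:
L = N + M - 1
  = 992 + 401 - 1
  = 1392 samples

1392


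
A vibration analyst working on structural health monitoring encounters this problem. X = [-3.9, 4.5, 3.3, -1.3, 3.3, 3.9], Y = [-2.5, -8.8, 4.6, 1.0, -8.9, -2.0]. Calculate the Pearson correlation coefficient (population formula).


Pearson correlation coefficient (population):
r = cov(X,Y) / (std(X) * std(Y))
Mean X = 1.6333, Mean Y = -2.7667
Cov(X,Y) = -4.337778
Std(X) = 3.112698, Std(Y) = 4.884215
r = -0.2853

-0.2853


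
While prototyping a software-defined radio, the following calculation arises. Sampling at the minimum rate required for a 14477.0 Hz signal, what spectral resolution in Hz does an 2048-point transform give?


Step 1 — Nyquist sampling rate:
fs = 2 * fmax = 2 * 14477.0 = 28954.0 Hz

Step 2 — DFT bin spacing:
df = fs / N = 28954.0 / 2048 = 14.1377 Hz

14.1377 Hz


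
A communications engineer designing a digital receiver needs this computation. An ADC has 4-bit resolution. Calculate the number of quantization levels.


Number of quantization levels = 2^N
= 2^4
= 16

16


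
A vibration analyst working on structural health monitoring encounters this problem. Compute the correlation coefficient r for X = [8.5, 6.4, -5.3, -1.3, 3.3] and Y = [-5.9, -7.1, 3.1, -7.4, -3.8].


Pearson correlation coefficient (population):
r = cov(X,Y) / (std(X) * std(Y))
Mean X = 2.32, Mean Y = -4.22
Cov(X,Y) = -13.1976
Std(X) = 5.039206, Std(Y) = 3.872673
r = -0.6763

-0.6763


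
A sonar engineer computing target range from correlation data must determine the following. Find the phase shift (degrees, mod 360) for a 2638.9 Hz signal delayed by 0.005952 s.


Phase shift from frequency and time delay:
phi = 360 * f * t_delay
    = 360 * 2638.9 * 0.005952
    = 5654.42 degrees
    mod 360 = 254.42 degrees

254.42 degrees


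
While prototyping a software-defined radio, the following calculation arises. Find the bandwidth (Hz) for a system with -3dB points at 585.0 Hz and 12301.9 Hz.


Bandwidth is the difference of -3dB frequencies:
BW = f_high - f_low
   = 12301.9 - 585.0
   = 11716.9 Hz

11716.9 Hz


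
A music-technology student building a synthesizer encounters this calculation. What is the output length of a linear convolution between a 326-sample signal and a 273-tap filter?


Linear convolution output length:
L = N + M - 1
  = 326 + 273 - 1
  = 598 samples

598


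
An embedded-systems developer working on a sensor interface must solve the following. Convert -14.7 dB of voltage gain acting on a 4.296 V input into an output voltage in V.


Output voltage from dB gain:
V_out = V_in * 10^(gain_dB / 20)
      = 4.296 * 10^(-14.7 / 20)
      = 4.296 * 0.184077
      = 0.7908 V

0.7908 V


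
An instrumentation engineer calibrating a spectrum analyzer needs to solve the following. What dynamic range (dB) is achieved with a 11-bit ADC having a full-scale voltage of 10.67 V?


Dynamic range from full-scale to LSB:
V_min = V_max / 2^bits = 10.67 / 2^11
DR = 20 * log10(V_max / V_min)
   = 20 * log10(2^11)
   = 20 * 11 * log10(2)
   = 66.23 dB

66.23 dB


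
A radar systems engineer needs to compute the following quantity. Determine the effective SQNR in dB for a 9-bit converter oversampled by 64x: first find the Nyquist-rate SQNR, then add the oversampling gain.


Step 1 — baseline SQNR at Nyquist:
SQNR_base = 6.02*N + 1.76
          = 6.02*9 + 1.76
          = 55.94 dB

Step 2 — oversampling processing gain:
G = 10*log10(OSR) = 10*log10(64) = 18.06 dB

Step 3 — total:
SQNR_total = 55.94 + 18.06 = 74.0 dB

Base SQNR = 55.94 dB; oversampled SQNR = 74.0 dB


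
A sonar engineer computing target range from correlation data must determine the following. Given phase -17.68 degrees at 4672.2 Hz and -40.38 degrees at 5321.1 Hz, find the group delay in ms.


Group delay from phase difference:
tau = -d(phi)/d(omega)
d(phi) = -22.7 deg = -0.39619 rad
d(omega) = 2*pi*(5321.1 - 4672.2) = 4077.1589 rad/s
tau = -(-0.39619) / 4077.1589
    = 0.0972 ms

0.0972 ms


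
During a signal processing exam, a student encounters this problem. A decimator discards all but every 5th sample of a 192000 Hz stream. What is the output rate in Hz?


Decimation reduces the sample rate:
fs_out = fs_in / M
       = 192000 / 5
       = 38400.0 Hz

38400.0 Hz


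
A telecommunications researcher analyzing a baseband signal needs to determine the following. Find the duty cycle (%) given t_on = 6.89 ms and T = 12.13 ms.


Duty cycle as a percentage:
DC = (t_on / T) * 100
   = (6.89 / 12.13) * 100
   = 0.568013 * 100
   = 56.8 %

56.8 %


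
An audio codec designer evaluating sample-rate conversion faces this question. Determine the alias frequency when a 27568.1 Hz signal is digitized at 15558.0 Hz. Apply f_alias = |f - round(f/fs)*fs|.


Compute the nearest integer multiple of fs to the signal:
n = round(27568.1 / 15558.0) = 2
f_alias = |27568.1 - 2 * 15558.0|
        = |27568.1 - 31116.0|
        = 3547.9 Hz

3547.9


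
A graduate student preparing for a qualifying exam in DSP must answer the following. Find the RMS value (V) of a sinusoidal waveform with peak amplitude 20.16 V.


RMS voltage for a sinusoidal waveform:
V_rms = V_peak / sqrt(2)
      = 20.16 / 1.414214
      = 14.255 V

14.255 V


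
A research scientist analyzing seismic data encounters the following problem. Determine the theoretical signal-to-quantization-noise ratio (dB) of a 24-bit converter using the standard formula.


Theoretical SNR for a full-scale sinusoid:
SNR = 6.02 * N + 1.76
    = 6.02 * 24 + 1.76
    = 144.48 + 1.76
    = 146.24 dB

146.24 dB


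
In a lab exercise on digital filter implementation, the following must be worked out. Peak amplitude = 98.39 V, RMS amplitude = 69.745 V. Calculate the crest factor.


Crest factor is the ratio of peak to RMS:
CF = V_peak / V_rms
   = 98.39 / 69.745
   = 1.4107

1.4107


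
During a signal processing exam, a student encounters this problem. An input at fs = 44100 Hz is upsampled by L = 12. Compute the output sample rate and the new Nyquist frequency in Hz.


Step 1 — output sample rate after interpolation by L:
fs_out = L * fs_in = 12 * 44100 = 529200 Hz

Step 2 — Nyquist frequency of the output stream:
f_Nyq = fs_out / 2 = 529200 / 2 = 264600.0 Hz

fs_out = 529200 Hz; f_Nyquist = 264600.0 Hz


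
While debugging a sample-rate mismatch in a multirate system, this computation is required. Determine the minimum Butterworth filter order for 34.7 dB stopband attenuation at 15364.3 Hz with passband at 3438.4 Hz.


Butterworth filter order formula:
n = log10(10^(A/10) - 1) / (2 * log10(f_stop/f_pass))
10^(34.7/10) - 1 = 2950.2092
f_stop/f_pass = 15364.3 / 3438.4 = 4.4684
n = 2.6685 -> ceil = 3

3


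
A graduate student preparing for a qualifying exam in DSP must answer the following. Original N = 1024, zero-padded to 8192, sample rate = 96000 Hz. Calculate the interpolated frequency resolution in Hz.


Frequency resolution after zero-padding:
N_padded = 1024 * 8 = 8192
df = fs / N_padded
   = 96000 / 8192
   = 11.7188 Hz

11.7188 Hz


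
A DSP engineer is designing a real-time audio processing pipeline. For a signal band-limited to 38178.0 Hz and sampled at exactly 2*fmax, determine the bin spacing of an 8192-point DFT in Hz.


Step 1 — Nyquist sampling rate:
fs = 2 * fmax = 2 * 38178.0 = 76356.0 Hz

Step 2 — DFT bin spacing:
df = fs / N = 76356.0 / 8192 = 9.3208 Hz

9.3208 Hz


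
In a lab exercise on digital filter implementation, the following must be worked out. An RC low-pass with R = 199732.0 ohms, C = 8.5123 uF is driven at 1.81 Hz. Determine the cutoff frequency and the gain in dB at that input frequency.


Step 1 — cutoff frequency:
fc = 1 / (2*pi*R*C)
C = 8.5123 uF = 8.5123e-06 F
fc = 1 / (2*pi*199732.0*8.5123e-06)
   = 0.0936107 Hz

Step 2 — magnitude at f = 1.81 Hz:
|H(f)| = 1 / sqrt(1 + (f/fc)^2)
f/fc = 1.81 / 0.0936107 = 19.335396
|H| = 1 / sqrt(1 + 373.857538) = 0.0516496
|H|_dB = 20*log10(0.0516496) = -25.74 dB

fc = 0.0936107 Hz; |H(1.81 Hz)| = -25.74 dB


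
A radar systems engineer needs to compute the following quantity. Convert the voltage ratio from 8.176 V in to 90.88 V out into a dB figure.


Voltage gain in dB:
G = 20 * log10(Vout / Vin)
  = 20 * log10(90.88 / 8.176)
  = 20 * log10(11.11546)
  = 20 * 1.045927
  = 20.92 dB

20.92 dB


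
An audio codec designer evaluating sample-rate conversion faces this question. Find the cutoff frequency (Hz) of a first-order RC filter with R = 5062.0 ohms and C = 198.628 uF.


Cutoff frequency of a first-order RC filter:
fc = 1 / (2 * pi * R * C)
C = 198.628 uF = 0.000198628 F
fc = 1 / (2 * pi * 5062.0 * 0.000198628)
   = 1 / 6.3174596809064
   = 0.158291 Hz

0.158291 Hz


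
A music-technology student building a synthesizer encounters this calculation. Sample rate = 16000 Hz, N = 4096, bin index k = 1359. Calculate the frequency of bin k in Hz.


Frequency of DFT bin k:
f_k = k * fs / N
    = 1359 * 16000 / 4096
    = 21744000 / 4096
    = 5308.594 Hz

5308.594 Hz


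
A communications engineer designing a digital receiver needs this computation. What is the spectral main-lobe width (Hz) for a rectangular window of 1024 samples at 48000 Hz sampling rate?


Main lobe width for a rectangular window:
Width = 2 * fs / N
      = 2 * 48000 / 1024
      = 96000 / 1024
      = 93.75 Hz

93.75 Hz


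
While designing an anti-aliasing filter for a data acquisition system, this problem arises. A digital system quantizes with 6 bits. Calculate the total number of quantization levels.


Number of quantization levels = 2^N
= 2^6
= 64

64


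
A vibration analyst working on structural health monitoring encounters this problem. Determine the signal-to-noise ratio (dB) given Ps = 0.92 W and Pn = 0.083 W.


SNR in decibels:
SNR = 10 * log10(Ps / Pn)
    = 10 * log10(0.92 / 0.083)
    = 10 * log10(11.0843)
    = 10 * 1.0447
    = 10.45 dB

10.45 dB


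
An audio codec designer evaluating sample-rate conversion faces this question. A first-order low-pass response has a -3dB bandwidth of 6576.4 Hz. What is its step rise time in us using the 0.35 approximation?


Rise time from bandwidth relationship:
tr = 0.35 / BW
   = 0.35 / 6576.4
   = 5.322060702e-05 s
   = 53.2206 us

53.2206 us


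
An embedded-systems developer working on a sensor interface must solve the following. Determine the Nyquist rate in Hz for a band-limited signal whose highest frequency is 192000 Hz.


The Nyquist rate is twice the maximum frequency component.
fs_min = 2 * fmax
      = 2 * 192000
      = 384000 Hz

384000


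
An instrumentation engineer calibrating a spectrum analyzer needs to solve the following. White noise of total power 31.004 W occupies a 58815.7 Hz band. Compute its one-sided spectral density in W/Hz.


Power spectral density:
PSD = P / BW
    = 31.004 / 58815.7
    = 0.00052714 W/Hz

0.00052714 W/Hz


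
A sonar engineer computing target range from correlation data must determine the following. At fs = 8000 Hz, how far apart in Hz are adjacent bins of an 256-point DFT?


DFT frequency resolution:
df = fs / N
   = 8000 / 256
   = 31.25 Hz

31.25 Hz


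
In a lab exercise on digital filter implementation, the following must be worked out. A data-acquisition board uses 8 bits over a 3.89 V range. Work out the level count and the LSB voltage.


Step 1 — number of quantization levels:
L = 2^N = 2^8 = 256

Step 2 — LSB step size:
delta = Vfs / L
      = 3.89 / 256
      = 0.01519531 V

Levels = 256; step size = 0.01519531 V


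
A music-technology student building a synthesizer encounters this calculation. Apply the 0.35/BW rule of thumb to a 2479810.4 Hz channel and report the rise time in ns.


Rise time from bandwidth relationship:
tr = 0.35 / BW
   = 0.35 / 2479810.4
   = 1.411398226e-07 s
   = 141.1398 ns

141.1398 ns


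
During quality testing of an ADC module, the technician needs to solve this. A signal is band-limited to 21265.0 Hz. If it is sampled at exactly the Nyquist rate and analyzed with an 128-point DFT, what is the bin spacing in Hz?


Step 1 — Nyquist sampling rate:
fs = 2 * fmax = 2 * 21265.0 = 42530.0 Hz

Step 2 — DFT bin spacing:
df = fs / N = 42530.0 / 128 = 332.2656 Hz

332.2656 Hz


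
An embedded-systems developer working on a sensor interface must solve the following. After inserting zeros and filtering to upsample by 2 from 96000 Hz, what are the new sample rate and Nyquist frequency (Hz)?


Step 1 — output sample rate after interpolation by L:
fs_out = L * fs_in = 2 * 96000 = 192000 Hz

Step 2 — Nyquist frequency of the output stream:
f_Nyq = fs_out / 2 = 192000 / 2 = 96000.0 Hz

fs_out = 192000 Hz; f_Nyquist = 96000.0 Hz


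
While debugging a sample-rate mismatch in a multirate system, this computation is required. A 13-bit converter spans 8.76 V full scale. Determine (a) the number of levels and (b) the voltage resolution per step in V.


Step 1 — number of quantization levels:
L = 2^N = 2^13 = 8192

Step 2 — LSB step size:
delta = Vfs / L
      = 8.76 / 8192
      = 0.00106934 V

Levels = 8192; step size = 0.00106934 V


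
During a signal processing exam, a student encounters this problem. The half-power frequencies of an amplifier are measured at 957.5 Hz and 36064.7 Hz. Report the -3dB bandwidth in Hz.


Bandwidth is the difference of -3dB frequencies:
BW = f_high - f_low
   = 36064.7 - 957.5
   = 35107.2 Hz

35107.2 Hz


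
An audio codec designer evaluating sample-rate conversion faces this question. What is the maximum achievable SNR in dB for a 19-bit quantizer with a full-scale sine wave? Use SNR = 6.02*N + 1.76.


Theoretical SNR for a full-scale sinusoid:
SNR = 6.02 * N + 1.76
    = 6.02 * 19 + 1.76
    = 114.38 + 1.76
    = 116.14 dB

116.14 dB


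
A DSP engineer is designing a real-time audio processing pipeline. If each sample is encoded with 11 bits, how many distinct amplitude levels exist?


Number of quantization levels = 2^N
= 2^11
= 2048

2048


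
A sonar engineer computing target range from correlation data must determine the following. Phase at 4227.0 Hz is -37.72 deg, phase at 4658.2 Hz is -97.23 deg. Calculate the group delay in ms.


Group delay from phase difference:
tau = -d(phi)/d(omega)
d(phi) = -59.51 deg = -1.038645 rad
d(omega) = 2*pi*(4658.2 - 4227.0) = 2709.3095 rad/s
tau = -(-1.038645) / 2709.3095
    = 0.3834 ms

0.3834 ms


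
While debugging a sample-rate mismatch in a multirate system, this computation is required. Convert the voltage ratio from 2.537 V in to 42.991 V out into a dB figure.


Voltage gain in dB:
G = 20 * log10(Vout / Vin)
  = 20 * log10(42.991 / 2.537)
  = 20 * log10(16.945605)
  = 20 * 1.229057
  = 24.58 dB

24.58 dB


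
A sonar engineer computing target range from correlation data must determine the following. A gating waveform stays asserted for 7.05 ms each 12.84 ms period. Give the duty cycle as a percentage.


Duty cycle as a percentage:
DC = (t_on / T) * 100
   = (7.05 / 12.84) * 100
   = 0.549065 * 100
   = 54.91 %

54.91 %


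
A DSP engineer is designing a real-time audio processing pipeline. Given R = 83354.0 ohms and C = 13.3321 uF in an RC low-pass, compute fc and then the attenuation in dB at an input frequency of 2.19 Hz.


Step 1 — cutoff frequency:
fc = 1 / (2*pi*R*C)
C = 13.3321 uF = 1.33321e-05 F
fc = 1 / (2*pi*83354.0*1.33321e-05)
   = 0.143217 Hz

Step 2 — magnitude at f = 2.19 Hz:
|H(f)| = 1 / sqrt(1 + (f/fc)^2)
f/fc = 2.19 / 0.143217 = 15.291481
|H| = 1 / sqrt(1 + 233.829391) = 0.0652565
|H|_dB = 20*log10(0.0652565) = -23.71 dB

fc = 0.143217 Hz; |H(2.19 Hz)| = -23.71 dB


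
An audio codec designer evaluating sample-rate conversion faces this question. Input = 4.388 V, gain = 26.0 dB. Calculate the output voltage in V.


Output voltage from dB gain:
V_out = V_in * 10^(gain_dB / 20)
      = 4.388 * 10^(26.0 / 20)
      = 4.388 * 19.952623
      = 87.5521 V

87.5521 V


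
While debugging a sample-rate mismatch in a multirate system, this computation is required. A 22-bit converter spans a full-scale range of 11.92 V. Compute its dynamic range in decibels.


Dynamic range from full-scale to LSB:
V_min = V_max / 2^bits = 11.92 / 2^22
DR = 20 * log10(V_max / V_min)
   = 20 * log10(2^22)
   = 20 * 22 * log10(2)
   = 132.45 dB

132.45 dB
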